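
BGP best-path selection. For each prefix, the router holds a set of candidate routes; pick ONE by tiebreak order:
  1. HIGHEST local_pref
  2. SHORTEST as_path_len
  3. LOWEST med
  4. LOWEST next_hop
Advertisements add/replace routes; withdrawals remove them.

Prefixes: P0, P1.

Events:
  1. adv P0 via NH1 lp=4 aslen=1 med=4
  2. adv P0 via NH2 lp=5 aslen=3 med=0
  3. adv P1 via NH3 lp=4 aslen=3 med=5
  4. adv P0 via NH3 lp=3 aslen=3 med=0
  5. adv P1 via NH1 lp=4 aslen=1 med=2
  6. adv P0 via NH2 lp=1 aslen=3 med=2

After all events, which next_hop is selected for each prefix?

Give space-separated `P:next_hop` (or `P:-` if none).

Answer: P0:NH1 P1:NH1

Derivation:
Op 1: best P0=NH1 P1=-
Op 2: best P0=NH2 P1=-
Op 3: best P0=NH2 P1=NH3
Op 4: best P0=NH2 P1=NH3
Op 5: best P0=NH2 P1=NH1
Op 6: best P0=NH1 P1=NH1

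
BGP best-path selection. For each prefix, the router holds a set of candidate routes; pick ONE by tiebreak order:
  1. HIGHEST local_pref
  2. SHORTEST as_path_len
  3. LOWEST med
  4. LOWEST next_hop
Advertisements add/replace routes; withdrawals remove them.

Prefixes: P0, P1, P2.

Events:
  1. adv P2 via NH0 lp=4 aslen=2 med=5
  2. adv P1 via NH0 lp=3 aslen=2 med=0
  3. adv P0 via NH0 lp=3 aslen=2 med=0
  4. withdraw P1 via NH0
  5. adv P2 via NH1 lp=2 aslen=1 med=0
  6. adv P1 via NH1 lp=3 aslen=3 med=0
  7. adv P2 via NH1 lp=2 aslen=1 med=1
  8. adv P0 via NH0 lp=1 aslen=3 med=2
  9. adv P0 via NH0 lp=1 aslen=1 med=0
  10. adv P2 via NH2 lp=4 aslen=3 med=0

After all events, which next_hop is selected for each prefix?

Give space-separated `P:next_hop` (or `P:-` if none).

Op 1: best P0=- P1=- P2=NH0
Op 2: best P0=- P1=NH0 P2=NH0
Op 3: best P0=NH0 P1=NH0 P2=NH0
Op 4: best P0=NH0 P1=- P2=NH0
Op 5: best P0=NH0 P1=- P2=NH0
Op 6: best P0=NH0 P1=NH1 P2=NH0
Op 7: best P0=NH0 P1=NH1 P2=NH0
Op 8: best P0=NH0 P1=NH1 P2=NH0
Op 9: best P0=NH0 P1=NH1 P2=NH0
Op 10: best P0=NH0 P1=NH1 P2=NH0

Answer: P0:NH0 P1:NH1 P2:NH0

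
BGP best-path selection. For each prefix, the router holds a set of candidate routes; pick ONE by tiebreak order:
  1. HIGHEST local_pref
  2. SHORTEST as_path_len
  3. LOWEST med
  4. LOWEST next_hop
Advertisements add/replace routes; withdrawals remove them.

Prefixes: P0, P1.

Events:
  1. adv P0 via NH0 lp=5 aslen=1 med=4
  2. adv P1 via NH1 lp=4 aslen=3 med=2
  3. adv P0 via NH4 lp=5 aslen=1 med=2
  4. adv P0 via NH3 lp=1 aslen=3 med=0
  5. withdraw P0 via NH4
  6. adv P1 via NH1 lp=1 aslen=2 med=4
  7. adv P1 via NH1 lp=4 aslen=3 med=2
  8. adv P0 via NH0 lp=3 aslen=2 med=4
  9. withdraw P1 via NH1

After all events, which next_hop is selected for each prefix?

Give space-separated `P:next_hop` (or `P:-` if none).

Op 1: best P0=NH0 P1=-
Op 2: best P0=NH0 P1=NH1
Op 3: best P0=NH4 P1=NH1
Op 4: best P0=NH4 P1=NH1
Op 5: best P0=NH0 P1=NH1
Op 6: best P0=NH0 P1=NH1
Op 7: best P0=NH0 P1=NH1
Op 8: best P0=NH0 P1=NH1
Op 9: best P0=NH0 P1=-

Answer: P0:NH0 P1:-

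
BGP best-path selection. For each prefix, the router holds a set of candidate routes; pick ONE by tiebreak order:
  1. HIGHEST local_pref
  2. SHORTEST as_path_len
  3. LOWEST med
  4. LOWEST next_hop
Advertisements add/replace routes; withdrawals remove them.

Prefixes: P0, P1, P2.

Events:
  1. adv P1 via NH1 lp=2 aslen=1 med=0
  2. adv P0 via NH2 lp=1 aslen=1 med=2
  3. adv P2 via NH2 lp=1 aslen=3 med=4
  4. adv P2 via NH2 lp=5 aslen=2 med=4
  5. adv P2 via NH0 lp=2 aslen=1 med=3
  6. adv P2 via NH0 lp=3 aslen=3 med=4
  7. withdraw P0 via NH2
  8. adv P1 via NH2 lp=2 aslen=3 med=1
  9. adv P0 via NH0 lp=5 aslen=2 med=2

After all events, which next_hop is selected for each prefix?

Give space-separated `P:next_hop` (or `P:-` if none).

Answer: P0:NH0 P1:NH1 P2:NH2

Derivation:
Op 1: best P0=- P1=NH1 P2=-
Op 2: best P0=NH2 P1=NH1 P2=-
Op 3: best P0=NH2 P1=NH1 P2=NH2
Op 4: best P0=NH2 P1=NH1 P2=NH2
Op 5: best P0=NH2 P1=NH1 P2=NH2
Op 6: best P0=NH2 P1=NH1 P2=NH2
Op 7: best P0=- P1=NH1 P2=NH2
Op 8: best P0=- P1=NH1 P2=NH2
Op 9: best P0=NH0 P1=NH1 P2=NH2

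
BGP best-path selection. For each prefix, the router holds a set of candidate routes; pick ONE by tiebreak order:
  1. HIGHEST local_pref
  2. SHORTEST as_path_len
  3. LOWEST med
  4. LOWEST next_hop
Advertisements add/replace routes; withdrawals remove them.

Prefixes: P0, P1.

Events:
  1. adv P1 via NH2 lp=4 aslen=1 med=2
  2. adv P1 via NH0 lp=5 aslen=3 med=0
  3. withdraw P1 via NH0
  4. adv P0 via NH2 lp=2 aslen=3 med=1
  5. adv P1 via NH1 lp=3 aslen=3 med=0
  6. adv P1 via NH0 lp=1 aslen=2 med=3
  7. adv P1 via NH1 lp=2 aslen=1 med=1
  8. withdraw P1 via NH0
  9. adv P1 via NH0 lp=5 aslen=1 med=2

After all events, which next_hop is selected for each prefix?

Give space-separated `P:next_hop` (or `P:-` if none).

Answer: P0:NH2 P1:NH0

Derivation:
Op 1: best P0=- P1=NH2
Op 2: best P0=- P1=NH0
Op 3: best P0=- P1=NH2
Op 4: best P0=NH2 P1=NH2
Op 5: best P0=NH2 P1=NH2
Op 6: best P0=NH2 P1=NH2
Op 7: best P0=NH2 P1=NH2
Op 8: best P0=NH2 P1=NH2
Op 9: best P0=NH2 P1=NH0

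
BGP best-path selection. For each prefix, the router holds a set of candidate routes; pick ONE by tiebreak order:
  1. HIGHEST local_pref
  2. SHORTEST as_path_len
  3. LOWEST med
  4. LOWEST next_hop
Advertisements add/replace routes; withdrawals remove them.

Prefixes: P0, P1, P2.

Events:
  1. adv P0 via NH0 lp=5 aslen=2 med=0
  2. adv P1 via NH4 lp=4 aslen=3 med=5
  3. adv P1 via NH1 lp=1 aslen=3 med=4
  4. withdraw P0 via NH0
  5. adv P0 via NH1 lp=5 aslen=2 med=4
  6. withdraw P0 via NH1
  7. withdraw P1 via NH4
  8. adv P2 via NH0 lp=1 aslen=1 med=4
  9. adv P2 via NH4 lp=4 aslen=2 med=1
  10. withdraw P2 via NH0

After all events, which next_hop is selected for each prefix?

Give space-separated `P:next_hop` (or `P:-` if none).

Answer: P0:- P1:NH1 P2:NH4

Derivation:
Op 1: best P0=NH0 P1=- P2=-
Op 2: best P0=NH0 P1=NH4 P2=-
Op 3: best P0=NH0 P1=NH4 P2=-
Op 4: best P0=- P1=NH4 P2=-
Op 5: best P0=NH1 P1=NH4 P2=-
Op 6: best P0=- P1=NH4 P2=-
Op 7: best P0=- P1=NH1 P2=-
Op 8: best P0=- P1=NH1 P2=NH0
Op 9: best P0=- P1=NH1 P2=NH4
Op 10: best P0=- P1=NH1 P2=NH4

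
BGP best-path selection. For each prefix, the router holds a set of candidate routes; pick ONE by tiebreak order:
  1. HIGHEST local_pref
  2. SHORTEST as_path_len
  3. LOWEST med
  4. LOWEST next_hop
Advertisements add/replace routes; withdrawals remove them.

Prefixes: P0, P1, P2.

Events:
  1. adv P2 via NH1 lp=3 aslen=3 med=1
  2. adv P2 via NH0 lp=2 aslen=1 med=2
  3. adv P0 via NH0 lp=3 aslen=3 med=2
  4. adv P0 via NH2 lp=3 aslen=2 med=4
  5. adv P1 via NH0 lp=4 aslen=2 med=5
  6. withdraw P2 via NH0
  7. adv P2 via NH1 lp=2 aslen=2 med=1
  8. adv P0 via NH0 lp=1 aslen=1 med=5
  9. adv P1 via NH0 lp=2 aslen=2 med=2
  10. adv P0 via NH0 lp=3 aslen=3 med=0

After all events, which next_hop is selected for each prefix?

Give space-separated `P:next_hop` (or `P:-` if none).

Op 1: best P0=- P1=- P2=NH1
Op 2: best P0=- P1=- P2=NH1
Op 3: best P0=NH0 P1=- P2=NH1
Op 4: best P0=NH2 P1=- P2=NH1
Op 5: best P0=NH2 P1=NH0 P2=NH1
Op 6: best P0=NH2 P1=NH0 P2=NH1
Op 7: best P0=NH2 P1=NH0 P2=NH1
Op 8: best P0=NH2 P1=NH0 P2=NH1
Op 9: best P0=NH2 P1=NH0 P2=NH1
Op 10: best P0=NH2 P1=NH0 P2=NH1

Answer: P0:NH2 P1:NH0 P2:NH1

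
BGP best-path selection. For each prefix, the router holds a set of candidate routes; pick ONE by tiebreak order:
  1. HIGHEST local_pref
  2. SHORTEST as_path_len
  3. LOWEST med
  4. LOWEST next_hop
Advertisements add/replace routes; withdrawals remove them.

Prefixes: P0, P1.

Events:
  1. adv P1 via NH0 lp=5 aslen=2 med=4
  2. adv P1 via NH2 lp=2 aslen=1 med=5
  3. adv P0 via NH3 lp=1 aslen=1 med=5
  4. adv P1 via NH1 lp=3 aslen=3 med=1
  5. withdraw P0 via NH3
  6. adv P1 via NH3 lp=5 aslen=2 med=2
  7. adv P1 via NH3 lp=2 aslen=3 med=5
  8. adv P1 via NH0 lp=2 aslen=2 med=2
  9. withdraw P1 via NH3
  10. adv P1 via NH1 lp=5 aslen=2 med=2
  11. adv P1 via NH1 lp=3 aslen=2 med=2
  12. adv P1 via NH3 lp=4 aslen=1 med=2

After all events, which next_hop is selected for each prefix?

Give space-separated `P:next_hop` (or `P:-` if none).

Answer: P0:- P1:NH3

Derivation:
Op 1: best P0=- P1=NH0
Op 2: best P0=- P1=NH0
Op 3: best P0=NH3 P1=NH0
Op 4: best P0=NH3 P1=NH0
Op 5: best P0=- P1=NH0
Op 6: best P0=- P1=NH3
Op 7: best P0=- P1=NH0
Op 8: best P0=- P1=NH1
Op 9: best P0=- P1=NH1
Op 10: best P0=- P1=NH1
Op 11: best P0=- P1=NH1
Op 12: best P0=- P1=NH3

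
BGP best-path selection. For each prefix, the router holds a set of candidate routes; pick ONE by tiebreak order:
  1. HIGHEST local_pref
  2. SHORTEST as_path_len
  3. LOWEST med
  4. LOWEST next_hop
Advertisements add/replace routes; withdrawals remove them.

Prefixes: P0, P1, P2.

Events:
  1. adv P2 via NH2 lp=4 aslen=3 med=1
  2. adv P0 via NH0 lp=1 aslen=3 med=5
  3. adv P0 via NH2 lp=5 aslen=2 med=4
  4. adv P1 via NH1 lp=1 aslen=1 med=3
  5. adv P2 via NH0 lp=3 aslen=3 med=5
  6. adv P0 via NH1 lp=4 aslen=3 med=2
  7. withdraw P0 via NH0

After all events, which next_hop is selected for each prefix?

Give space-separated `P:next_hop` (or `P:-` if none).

Answer: P0:NH2 P1:NH1 P2:NH2

Derivation:
Op 1: best P0=- P1=- P2=NH2
Op 2: best P0=NH0 P1=- P2=NH2
Op 3: best P0=NH2 P1=- P2=NH2
Op 4: best P0=NH2 P1=NH1 P2=NH2
Op 5: best P0=NH2 P1=NH1 P2=NH2
Op 6: best P0=NH2 P1=NH1 P2=NH2
Op 7: best P0=NH2 P1=NH1 P2=NH2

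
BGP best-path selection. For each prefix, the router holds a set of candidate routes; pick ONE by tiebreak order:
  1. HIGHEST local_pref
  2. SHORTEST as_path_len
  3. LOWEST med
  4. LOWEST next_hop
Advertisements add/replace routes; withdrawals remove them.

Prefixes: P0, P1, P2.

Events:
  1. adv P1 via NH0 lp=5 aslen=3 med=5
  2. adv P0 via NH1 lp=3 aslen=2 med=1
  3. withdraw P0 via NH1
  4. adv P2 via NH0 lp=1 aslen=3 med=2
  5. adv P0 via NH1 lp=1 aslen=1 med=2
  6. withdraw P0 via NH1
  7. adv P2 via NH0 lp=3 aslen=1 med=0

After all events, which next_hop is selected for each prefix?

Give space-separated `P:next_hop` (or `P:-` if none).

Answer: P0:- P1:NH0 P2:NH0

Derivation:
Op 1: best P0=- P1=NH0 P2=-
Op 2: best P0=NH1 P1=NH0 P2=-
Op 3: best P0=- P1=NH0 P2=-
Op 4: best P0=- P1=NH0 P2=NH0
Op 5: best P0=NH1 P1=NH0 P2=NH0
Op 6: best P0=- P1=NH0 P2=NH0
Op 7: best P0=- P1=NH0 P2=NH0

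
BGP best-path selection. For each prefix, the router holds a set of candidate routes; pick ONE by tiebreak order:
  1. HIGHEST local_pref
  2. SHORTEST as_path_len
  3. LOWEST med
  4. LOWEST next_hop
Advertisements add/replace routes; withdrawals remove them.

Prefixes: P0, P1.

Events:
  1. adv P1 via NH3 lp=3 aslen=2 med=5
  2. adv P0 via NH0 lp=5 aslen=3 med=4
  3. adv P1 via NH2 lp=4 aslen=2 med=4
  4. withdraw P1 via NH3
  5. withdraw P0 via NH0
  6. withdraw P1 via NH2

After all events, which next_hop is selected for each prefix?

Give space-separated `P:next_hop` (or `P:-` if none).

Op 1: best P0=- P1=NH3
Op 2: best P0=NH0 P1=NH3
Op 3: best P0=NH0 P1=NH2
Op 4: best P0=NH0 P1=NH2
Op 5: best P0=- P1=NH2
Op 6: best P0=- P1=-

Answer: P0:- P1:-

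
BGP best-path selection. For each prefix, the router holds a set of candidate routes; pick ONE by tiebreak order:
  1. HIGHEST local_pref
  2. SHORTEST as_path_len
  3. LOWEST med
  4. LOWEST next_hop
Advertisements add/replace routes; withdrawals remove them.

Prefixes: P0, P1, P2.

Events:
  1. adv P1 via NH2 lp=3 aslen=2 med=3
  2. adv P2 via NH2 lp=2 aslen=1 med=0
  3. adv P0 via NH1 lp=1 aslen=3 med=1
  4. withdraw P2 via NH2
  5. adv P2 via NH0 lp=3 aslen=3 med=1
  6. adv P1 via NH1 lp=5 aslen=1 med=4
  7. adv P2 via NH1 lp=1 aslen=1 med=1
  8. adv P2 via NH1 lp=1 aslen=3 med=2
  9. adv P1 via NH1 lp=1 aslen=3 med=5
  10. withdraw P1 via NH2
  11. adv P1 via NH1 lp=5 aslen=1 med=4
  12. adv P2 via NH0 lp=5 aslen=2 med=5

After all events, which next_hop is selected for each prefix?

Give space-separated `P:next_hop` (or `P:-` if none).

Answer: P0:NH1 P1:NH1 P2:NH0

Derivation:
Op 1: best P0=- P1=NH2 P2=-
Op 2: best P0=- P1=NH2 P2=NH2
Op 3: best P0=NH1 P1=NH2 P2=NH2
Op 4: best P0=NH1 P1=NH2 P2=-
Op 5: best P0=NH1 P1=NH2 P2=NH0
Op 6: best P0=NH1 P1=NH1 P2=NH0
Op 7: best P0=NH1 P1=NH1 P2=NH0
Op 8: best P0=NH1 P1=NH1 P2=NH0
Op 9: best P0=NH1 P1=NH2 P2=NH0
Op 10: best P0=NH1 P1=NH1 P2=NH0
Op 11: best P0=NH1 P1=NH1 P2=NH0
Op 12: best P0=NH1 P1=NH1 P2=NH0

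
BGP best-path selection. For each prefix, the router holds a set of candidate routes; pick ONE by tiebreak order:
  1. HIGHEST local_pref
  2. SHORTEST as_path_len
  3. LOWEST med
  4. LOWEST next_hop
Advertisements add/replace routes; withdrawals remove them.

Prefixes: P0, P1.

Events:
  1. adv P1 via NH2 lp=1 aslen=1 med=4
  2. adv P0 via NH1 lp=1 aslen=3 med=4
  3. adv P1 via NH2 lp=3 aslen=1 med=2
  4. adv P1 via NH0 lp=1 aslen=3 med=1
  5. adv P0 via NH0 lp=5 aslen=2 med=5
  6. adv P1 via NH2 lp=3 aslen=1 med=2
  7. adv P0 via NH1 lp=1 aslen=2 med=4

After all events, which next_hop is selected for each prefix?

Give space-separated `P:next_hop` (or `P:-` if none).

Answer: P0:NH0 P1:NH2

Derivation:
Op 1: best P0=- P1=NH2
Op 2: best P0=NH1 P1=NH2
Op 3: best P0=NH1 P1=NH2
Op 4: best P0=NH1 P1=NH2
Op 5: best P0=NH0 P1=NH2
Op 6: best P0=NH0 P1=NH2
Op 7: best P0=NH0 P1=NH2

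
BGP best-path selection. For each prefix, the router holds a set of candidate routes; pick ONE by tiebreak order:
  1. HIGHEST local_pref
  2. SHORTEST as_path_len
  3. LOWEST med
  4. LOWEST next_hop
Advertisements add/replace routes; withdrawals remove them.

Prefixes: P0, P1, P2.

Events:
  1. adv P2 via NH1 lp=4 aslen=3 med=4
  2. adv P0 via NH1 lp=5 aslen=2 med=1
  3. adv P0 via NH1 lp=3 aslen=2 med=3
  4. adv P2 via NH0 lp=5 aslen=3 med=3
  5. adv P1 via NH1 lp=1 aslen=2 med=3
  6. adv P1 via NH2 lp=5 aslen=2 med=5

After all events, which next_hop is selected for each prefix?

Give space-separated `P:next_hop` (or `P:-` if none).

Answer: P0:NH1 P1:NH2 P2:NH0

Derivation:
Op 1: best P0=- P1=- P2=NH1
Op 2: best P0=NH1 P1=- P2=NH1
Op 3: best P0=NH1 P1=- P2=NH1
Op 4: best P0=NH1 P1=- P2=NH0
Op 5: best P0=NH1 P1=NH1 P2=NH0
Op 6: best P0=NH1 P1=NH2 P2=NH0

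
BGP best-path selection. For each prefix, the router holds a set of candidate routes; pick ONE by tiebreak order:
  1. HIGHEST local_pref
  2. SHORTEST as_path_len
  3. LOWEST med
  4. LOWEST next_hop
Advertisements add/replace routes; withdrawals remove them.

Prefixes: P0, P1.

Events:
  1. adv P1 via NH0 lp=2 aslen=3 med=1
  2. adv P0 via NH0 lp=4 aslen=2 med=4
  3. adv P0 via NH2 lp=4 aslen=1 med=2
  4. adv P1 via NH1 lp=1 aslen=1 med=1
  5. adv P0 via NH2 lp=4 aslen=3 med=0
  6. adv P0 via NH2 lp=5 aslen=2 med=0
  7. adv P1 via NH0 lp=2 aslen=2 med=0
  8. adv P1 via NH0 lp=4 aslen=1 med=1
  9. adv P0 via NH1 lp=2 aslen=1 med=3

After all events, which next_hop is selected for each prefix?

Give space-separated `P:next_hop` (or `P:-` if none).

Op 1: best P0=- P1=NH0
Op 2: best P0=NH0 P1=NH0
Op 3: best P0=NH2 P1=NH0
Op 4: best P0=NH2 P1=NH0
Op 5: best P0=NH0 P1=NH0
Op 6: best P0=NH2 P1=NH0
Op 7: best P0=NH2 P1=NH0
Op 8: best P0=NH2 P1=NH0
Op 9: best P0=NH2 P1=NH0

Answer: P0:NH2 P1:NH0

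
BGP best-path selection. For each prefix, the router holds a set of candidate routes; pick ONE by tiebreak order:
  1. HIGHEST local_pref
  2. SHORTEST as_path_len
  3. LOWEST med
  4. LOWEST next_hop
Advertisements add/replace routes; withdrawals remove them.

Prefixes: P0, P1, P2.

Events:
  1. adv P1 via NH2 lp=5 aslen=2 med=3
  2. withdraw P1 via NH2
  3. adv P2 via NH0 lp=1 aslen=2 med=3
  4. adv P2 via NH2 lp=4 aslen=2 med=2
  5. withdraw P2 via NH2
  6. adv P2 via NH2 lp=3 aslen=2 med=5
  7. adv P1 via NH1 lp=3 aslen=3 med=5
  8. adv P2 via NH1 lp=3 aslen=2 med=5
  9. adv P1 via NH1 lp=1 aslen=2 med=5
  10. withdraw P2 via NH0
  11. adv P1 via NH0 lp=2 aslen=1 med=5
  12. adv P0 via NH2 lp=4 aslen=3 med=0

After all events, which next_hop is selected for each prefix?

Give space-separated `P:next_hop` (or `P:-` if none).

Op 1: best P0=- P1=NH2 P2=-
Op 2: best P0=- P1=- P2=-
Op 3: best P0=- P1=- P2=NH0
Op 4: best P0=- P1=- P2=NH2
Op 5: best P0=- P1=- P2=NH0
Op 6: best P0=- P1=- P2=NH2
Op 7: best P0=- P1=NH1 P2=NH2
Op 8: best P0=- P1=NH1 P2=NH1
Op 9: best P0=- P1=NH1 P2=NH1
Op 10: best P0=- P1=NH1 P2=NH1
Op 11: best P0=- P1=NH0 P2=NH1
Op 12: best P0=NH2 P1=NH0 P2=NH1

Answer: P0:NH2 P1:NH0 P2:NH1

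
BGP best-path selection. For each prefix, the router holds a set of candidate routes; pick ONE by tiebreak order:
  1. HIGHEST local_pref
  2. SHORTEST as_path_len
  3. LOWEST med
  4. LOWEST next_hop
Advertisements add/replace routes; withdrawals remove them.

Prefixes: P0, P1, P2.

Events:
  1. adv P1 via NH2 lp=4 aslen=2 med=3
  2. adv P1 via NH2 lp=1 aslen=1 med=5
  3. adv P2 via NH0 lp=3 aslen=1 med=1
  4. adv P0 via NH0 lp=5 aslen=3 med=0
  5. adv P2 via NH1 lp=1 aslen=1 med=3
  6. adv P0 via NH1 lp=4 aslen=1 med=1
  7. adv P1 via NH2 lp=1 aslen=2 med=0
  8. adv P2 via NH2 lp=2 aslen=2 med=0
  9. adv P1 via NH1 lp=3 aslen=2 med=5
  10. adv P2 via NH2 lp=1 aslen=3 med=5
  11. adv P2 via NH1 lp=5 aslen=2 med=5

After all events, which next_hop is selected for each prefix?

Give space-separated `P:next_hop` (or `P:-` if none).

Op 1: best P0=- P1=NH2 P2=-
Op 2: best P0=- P1=NH2 P2=-
Op 3: best P0=- P1=NH2 P2=NH0
Op 4: best P0=NH0 P1=NH2 P2=NH0
Op 5: best P0=NH0 P1=NH2 P2=NH0
Op 6: best P0=NH0 P1=NH2 P2=NH0
Op 7: best P0=NH0 P1=NH2 P2=NH0
Op 8: best P0=NH0 P1=NH2 P2=NH0
Op 9: best P0=NH0 P1=NH1 P2=NH0
Op 10: best P0=NH0 P1=NH1 P2=NH0
Op 11: best P0=NH0 P1=NH1 P2=NH1

Answer: P0:NH0 P1:NH1 P2:NH1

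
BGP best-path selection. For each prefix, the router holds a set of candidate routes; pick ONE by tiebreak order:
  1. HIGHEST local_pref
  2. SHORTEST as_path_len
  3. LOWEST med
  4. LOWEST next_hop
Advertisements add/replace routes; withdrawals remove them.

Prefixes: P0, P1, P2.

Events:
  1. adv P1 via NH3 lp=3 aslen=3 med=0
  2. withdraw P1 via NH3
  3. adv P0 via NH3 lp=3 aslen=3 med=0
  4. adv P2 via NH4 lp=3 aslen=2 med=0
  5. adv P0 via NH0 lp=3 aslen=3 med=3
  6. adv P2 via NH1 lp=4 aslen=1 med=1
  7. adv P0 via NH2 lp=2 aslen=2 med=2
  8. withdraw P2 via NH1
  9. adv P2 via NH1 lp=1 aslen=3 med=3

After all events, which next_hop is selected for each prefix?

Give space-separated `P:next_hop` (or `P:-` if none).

Op 1: best P0=- P1=NH3 P2=-
Op 2: best P0=- P1=- P2=-
Op 3: best P0=NH3 P1=- P2=-
Op 4: best P0=NH3 P1=- P2=NH4
Op 5: best P0=NH3 P1=- P2=NH4
Op 6: best P0=NH3 P1=- P2=NH1
Op 7: best P0=NH3 P1=- P2=NH1
Op 8: best P0=NH3 P1=- P2=NH4
Op 9: best P0=NH3 P1=- P2=NH4

Answer: P0:NH3 P1:- P2:NH4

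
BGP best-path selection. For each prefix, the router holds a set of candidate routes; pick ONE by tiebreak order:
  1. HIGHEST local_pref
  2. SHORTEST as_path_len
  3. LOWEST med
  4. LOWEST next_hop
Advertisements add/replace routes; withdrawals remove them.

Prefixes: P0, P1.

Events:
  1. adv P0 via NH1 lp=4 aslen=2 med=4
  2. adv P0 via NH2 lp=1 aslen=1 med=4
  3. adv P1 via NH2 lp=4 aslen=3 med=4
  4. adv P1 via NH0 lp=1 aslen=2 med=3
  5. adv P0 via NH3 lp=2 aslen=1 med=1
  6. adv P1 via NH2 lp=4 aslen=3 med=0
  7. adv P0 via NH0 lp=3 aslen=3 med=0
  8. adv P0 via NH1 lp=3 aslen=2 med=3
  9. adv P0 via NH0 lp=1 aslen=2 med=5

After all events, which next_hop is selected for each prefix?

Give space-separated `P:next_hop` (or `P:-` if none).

Op 1: best P0=NH1 P1=-
Op 2: best P0=NH1 P1=-
Op 3: best P0=NH1 P1=NH2
Op 4: best P0=NH1 P1=NH2
Op 5: best P0=NH1 P1=NH2
Op 6: best P0=NH1 P1=NH2
Op 7: best P0=NH1 P1=NH2
Op 8: best P0=NH1 P1=NH2
Op 9: best P0=NH1 P1=NH2

Answer: P0:NH1 P1:NH2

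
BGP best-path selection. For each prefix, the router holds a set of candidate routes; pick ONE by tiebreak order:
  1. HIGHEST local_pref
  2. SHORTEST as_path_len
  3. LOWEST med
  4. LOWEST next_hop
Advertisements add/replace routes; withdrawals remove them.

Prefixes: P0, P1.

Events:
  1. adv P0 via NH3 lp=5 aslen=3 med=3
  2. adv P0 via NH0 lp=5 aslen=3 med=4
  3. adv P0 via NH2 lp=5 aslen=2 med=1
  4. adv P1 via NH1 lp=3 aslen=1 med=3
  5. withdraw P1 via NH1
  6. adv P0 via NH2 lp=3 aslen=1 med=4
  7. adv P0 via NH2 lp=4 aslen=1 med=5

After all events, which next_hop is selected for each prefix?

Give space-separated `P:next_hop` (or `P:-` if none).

Op 1: best P0=NH3 P1=-
Op 2: best P0=NH3 P1=-
Op 3: best P0=NH2 P1=-
Op 4: best P0=NH2 P1=NH1
Op 5: best P0=NH2 P1=-
Op 6: best P0=NH3 P1=-
Op 7: best P0=NH3 P1=-

Answer: P0:NH3 P1:-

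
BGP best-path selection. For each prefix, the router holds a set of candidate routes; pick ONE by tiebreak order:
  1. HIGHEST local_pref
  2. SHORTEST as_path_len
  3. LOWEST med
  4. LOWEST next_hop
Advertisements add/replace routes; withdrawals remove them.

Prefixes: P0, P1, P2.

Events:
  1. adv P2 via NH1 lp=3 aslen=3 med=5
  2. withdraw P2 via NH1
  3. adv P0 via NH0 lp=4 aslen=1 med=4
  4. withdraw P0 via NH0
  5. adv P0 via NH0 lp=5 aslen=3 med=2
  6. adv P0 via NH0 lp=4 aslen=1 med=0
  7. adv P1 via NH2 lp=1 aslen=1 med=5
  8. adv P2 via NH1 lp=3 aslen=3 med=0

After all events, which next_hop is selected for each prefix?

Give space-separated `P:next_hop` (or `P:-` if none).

Answer: P0:NH0 P1:NH2 P2:NH1

Derivation:
Op 1: best P0=- P1=- P2=NH1
Op 2: best P0=- P1=- P2=-
Op 3: best P0=NH0 P1=- P2=-
Op 4: best P0=- P1=- P2=-
Op 5: best P0=NH0 P1=- P2=-
Op 6: best P0=NH0 P1=- P2=-
Op 7: best P0=NH0 P1=NH2 P2=-
Op 8: best P0=NH0 P1=NH2 P2=NH1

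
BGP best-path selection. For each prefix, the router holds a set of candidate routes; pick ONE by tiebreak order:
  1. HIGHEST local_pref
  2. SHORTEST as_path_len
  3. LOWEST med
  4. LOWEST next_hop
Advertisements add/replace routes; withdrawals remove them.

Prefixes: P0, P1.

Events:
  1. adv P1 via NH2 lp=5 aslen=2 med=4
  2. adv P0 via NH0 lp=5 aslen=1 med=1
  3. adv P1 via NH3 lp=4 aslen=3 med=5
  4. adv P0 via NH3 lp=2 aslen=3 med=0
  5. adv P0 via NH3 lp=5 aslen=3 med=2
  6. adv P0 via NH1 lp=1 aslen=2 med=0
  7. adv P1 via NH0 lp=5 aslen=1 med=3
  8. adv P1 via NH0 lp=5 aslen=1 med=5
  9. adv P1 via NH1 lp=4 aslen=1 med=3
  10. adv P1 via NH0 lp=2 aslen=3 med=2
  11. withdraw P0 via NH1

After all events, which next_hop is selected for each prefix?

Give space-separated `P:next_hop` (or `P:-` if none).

Op 1: best P0=- P1=NH2
Op 2: best P0=NH0 P1=NH2
Op 3: best P0=NH0 P1=NH2
Op 4: best P0=NH0 P1=NH2
Op 5: best P0=NH0 P1=NH2
Op 6: best P0=NH0 P1=NH2
Op 7: best P0=NH0 P1=NH0
Op 8: best P0=NH0 P1=NH0
Op 9: best P0=NH0 P1=NH0
Op 10: best P0=NH0 P1=NH2
Op 11: best P0=NH0 P1=NH2

Answer: P0:NH0 P1:NH2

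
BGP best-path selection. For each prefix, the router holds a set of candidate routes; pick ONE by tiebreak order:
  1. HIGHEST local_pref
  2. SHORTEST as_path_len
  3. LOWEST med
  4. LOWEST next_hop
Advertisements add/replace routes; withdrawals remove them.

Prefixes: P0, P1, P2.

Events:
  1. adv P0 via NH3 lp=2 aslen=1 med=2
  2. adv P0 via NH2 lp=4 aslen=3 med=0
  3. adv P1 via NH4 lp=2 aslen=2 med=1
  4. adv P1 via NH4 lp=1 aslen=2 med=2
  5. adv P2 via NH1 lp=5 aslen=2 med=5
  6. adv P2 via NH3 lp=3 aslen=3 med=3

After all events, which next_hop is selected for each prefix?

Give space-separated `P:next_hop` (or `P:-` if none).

Op 1: best P0=NH3 P1=- P2=-
Op 2: best P0=NH2 P1=- P2=-
Op 3: best P0=NH2 P1=NH4 P2=-
Op 4: best P0=NH2 P1=NH4 P2=-
Op 5: best P0=NH2 P1=NH4 P2=NH1
Op 6: best P0=NH2 P1=NH4 P2=NH1

Answer: P0:NH2 P1:NH4 P2:NH1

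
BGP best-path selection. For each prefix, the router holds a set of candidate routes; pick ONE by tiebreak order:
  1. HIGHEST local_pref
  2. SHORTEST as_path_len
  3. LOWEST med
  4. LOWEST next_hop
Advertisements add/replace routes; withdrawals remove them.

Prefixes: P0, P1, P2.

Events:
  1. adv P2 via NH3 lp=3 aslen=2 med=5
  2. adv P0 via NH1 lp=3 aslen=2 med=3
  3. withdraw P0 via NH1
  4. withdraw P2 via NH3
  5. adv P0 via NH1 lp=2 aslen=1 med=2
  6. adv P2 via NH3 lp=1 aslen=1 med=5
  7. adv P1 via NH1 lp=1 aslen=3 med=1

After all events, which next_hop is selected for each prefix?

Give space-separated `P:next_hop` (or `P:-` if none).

Answer: P0:NH1 P1:NH1 P2:NH3

Derivation:
Op 1: best P0=- P1=- P2=NH3
Op 2: best P0=NH1 P1=- P2=NH3
Op 3: best P0=- P1=- P2=NH3
Op 4: best P0=- P1=- P2=-
Op 5: best P0=NH1 P1=- P2=-
Op 6: best P0=NH1 P1=- P2=NH3
Op 7: best P0=NH1 P1=NH1 P2=NH3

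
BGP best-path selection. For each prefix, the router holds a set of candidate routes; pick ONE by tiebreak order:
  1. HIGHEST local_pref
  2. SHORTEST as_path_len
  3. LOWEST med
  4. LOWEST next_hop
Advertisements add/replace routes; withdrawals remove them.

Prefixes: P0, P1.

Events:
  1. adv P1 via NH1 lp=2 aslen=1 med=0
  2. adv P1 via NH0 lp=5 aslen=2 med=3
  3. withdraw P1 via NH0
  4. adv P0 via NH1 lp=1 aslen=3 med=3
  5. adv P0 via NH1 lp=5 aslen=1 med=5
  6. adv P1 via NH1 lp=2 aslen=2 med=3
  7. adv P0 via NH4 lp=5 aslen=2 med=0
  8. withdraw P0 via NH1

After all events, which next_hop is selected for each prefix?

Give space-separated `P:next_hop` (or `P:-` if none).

Op 1: best P0=- P1=NH1
Op 2: best P0=- P1=NH0
Op 3: best P0=- P1=NH1
Op 4: best P0=NH1 P1=NH1
Op 5: best P0=NH1 P1=NH1
Op 6: best P0=NH1 P1=NH1
Op 7: best P0=NH1 P1=NH1
Op 8: best P0=NH4 P1=NH1

Answer: P0:NH4 P1:NH1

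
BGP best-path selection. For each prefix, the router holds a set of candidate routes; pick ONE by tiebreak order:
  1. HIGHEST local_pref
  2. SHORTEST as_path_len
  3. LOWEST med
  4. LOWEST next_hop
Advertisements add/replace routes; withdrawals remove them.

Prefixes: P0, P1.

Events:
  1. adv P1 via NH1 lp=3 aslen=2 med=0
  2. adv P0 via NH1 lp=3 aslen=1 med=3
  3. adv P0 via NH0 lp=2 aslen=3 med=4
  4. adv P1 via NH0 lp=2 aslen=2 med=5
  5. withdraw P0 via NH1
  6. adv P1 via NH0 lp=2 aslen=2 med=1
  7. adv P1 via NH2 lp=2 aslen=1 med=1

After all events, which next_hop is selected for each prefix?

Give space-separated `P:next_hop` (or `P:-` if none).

Op 1: best P0=- P1=NH1
Op 2: best P0=NH1 P1=NH1
Op 3: best P0=NH1 P1=NH1
Op 4: best P0=NH1 P1=NH1
Op 5: best P0=NH0 P1=NH1
Op 6: best P0=NH0 P1=NH1
Op 7: best P0=NH0 P1=NH1

Answer: P0:NH0 P1:NH1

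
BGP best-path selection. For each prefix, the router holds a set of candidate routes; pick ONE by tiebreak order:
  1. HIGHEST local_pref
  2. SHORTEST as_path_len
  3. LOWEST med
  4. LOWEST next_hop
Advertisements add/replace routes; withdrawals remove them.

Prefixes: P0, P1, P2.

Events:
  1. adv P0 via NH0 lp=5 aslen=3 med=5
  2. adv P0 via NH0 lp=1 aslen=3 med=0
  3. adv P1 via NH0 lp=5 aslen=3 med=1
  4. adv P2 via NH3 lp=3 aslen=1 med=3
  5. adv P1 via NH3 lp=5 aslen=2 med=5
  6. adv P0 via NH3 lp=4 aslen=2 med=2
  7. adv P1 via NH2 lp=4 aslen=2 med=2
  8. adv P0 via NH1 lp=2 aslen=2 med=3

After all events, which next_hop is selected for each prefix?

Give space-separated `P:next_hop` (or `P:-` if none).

Answer: P0:NH3 P1:NH3 P2:NH3

Derivation:
Op 1: best P0=NH0 P1=- P2=-
Op 2: best P0=NH0 P1=- P2=-
Op 3: best P0=NH0 P1=NH0 P2=-
Op 4: best P0=NH0 P1=NH0 P2=NH3
Op 5: best P0=NH0 P1=NH3 P2=NH3
Op 6: best P0=NH3 P1=NH3 P2=NH3
Op 7: best P0=NH3 P1=NH3 P2=NH3
Op 8: best P0=NH3 P1=NH3 P2=NH3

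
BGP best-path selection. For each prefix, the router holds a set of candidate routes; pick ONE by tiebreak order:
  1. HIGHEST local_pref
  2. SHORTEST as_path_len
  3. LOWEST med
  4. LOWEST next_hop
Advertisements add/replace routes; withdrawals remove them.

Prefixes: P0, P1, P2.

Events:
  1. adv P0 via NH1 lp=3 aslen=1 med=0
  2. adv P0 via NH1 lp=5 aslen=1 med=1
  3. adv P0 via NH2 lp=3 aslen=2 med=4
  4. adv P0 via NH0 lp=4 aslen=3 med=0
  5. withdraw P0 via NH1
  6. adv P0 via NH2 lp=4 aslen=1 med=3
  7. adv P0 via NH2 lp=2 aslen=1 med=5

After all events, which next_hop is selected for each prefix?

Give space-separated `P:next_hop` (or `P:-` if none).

Answer: P0:NH0 P1:- P2:-

Derivation:
Op 1: best P0=NH1 P1=- P2=-
Op 2: best P0=NH1 P1=- P2=-
Op 3: best P0=NH1 P1=- P2=-
Op 4: best P0=NH1 P1=- P2=-
Op 5: best P0=NH0 P1=- P2=-
Op 6: best P0=NH2 P1=- P2=-
Op 7: best P0=NH0 P1=- P2=-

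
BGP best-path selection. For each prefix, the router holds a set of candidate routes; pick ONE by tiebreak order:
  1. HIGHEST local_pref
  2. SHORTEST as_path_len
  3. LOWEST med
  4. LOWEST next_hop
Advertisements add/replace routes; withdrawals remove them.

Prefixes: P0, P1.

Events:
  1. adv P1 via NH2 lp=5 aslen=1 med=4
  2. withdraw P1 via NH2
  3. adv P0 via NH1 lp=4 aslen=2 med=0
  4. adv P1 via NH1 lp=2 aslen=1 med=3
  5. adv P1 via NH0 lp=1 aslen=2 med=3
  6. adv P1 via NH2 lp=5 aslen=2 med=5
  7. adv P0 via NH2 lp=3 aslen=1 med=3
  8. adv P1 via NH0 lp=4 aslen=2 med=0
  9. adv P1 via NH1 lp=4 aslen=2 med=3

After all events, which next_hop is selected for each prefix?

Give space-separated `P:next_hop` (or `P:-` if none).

Answer: P0:NH1 P1:NH2

Derivation:
Op 1: best P0=- P1=NH2
Op 2: best P0=- P1=-
Op 3: best P0=NH1 P1=-
Op 4: best P0=NH1 P1=NH1
Op 5: best P0=NH1 P1=NH1
Op 6: best P0=NH1 P1=NH2
Op 7: best P0=NH1 P1=NH2
Op 8: best P0=NH1 P1=NH2
Op 9: best P0=NH1 P1=NH2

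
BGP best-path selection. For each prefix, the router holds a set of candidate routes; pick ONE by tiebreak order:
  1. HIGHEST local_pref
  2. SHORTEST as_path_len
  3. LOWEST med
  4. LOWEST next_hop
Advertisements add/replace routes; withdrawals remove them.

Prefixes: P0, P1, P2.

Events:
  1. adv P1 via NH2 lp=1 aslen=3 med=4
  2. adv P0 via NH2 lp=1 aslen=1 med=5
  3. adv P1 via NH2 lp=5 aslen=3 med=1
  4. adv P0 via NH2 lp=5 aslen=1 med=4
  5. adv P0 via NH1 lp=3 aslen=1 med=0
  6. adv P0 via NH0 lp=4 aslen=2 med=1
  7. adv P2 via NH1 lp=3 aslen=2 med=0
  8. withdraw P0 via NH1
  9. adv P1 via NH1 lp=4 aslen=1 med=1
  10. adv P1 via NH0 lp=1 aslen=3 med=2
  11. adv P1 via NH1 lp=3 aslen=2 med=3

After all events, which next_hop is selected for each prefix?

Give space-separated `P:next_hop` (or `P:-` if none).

Answer: P0:NH2 P1:NH2 P2:NH1

Derivation:
Op 1: best P0=- P1=NH2 P2=-
Op 2: best P0=NH2 P1=NH2 P2=-
Op 3: best P0=NH2 P1=NH2 P2=-
Op 4: best P0=NH2 P1=NH2 P2=-
Op 5: best P0=NH2 P1=NH2 P2=-
Op 6: best P0=NH2 P1=NH2 P2=-
Op 7: best P0=NH2 P1=NH2 P2=NH1
Op 8: best P0=NH2 P1=NH2 P2=NH1
Op 9: best P0=NH2 P1=NH2 P2=NH1
Op 10: best P0=NH2 P1=NH2 P2=NH1
Op 11: best P0=NH2 P1=NH2 P2=NH1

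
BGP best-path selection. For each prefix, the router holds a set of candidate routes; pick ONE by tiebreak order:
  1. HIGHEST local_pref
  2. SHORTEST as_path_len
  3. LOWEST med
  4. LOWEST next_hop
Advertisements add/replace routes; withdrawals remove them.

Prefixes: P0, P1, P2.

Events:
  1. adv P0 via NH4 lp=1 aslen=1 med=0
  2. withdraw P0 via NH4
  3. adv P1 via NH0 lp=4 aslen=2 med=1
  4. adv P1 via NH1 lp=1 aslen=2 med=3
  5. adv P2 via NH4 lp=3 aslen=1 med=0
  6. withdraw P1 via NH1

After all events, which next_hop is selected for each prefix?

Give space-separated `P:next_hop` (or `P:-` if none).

Answer: P0:- P1:NH0 P2:NH4

Derivation:
Op 1: best P0=NH4 P1=- P2=-
Op 2: best P0=- P1=- P2=-
Op 3: best P0=- P1=NH0 P2=-
Op 4: best P0=- P1=NH0 P2=-
Op 5: best P0=- P1=NH0 P2=NH4
Op 6: best P0=- P1=NH0 P2=NH4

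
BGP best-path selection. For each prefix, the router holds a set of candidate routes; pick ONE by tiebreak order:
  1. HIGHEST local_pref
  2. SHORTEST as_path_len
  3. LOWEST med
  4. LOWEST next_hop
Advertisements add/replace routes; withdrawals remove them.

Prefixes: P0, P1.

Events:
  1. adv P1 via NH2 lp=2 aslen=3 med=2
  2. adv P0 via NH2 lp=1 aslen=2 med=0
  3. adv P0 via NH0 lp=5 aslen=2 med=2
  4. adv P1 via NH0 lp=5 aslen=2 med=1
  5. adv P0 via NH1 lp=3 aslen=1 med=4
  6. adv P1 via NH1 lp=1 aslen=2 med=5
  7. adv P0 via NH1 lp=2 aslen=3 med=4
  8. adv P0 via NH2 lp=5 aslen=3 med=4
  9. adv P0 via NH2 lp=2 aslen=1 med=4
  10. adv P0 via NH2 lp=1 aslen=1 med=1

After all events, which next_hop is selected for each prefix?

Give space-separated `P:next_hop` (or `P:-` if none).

Answer: P0:NH0 P1:NH0

Derivation:
Op 1: best P0=- P1=NH2
Op 2: best P0=NH2 P1=NH2
Op 3: best P0=NH0 P1=NH2
Op 4: best P0=NH0 P1=NH0
Op 5: best P0=NH0 P1=NH0
Op 6: best P0=NH0 P1=NH0
Op 7: best P0=NH0 P1=NH0
Op 8: best P0=NH0 P1=NH0
Op 9: best P0=NH0 P1=NH0
Op 10: best P0=NH0 P1=NH0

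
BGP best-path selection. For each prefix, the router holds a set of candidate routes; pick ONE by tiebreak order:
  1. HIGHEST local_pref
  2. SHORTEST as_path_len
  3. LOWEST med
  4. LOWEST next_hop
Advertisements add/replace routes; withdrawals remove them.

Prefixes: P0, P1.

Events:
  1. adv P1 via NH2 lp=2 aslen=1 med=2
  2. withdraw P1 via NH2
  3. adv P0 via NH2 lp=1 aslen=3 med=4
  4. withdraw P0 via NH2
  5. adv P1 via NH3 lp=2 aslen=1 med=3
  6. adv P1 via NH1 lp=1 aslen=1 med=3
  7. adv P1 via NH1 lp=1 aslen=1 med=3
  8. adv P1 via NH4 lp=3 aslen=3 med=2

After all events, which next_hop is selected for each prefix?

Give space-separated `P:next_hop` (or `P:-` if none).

Op 1: best P0=- P1=NH2
Op 2: best P0=- P1=-
Op 3: best P0=NH2 P1=-
Op 4: best P0=- P1=-
Op 5: best P0=- P1=NH3
Op 6: best P0=- P1=NH3
Op 7: best P0=- P1=NH3
Op 8: best P0=- P1=NH4

Answer: P0:- P1:NH4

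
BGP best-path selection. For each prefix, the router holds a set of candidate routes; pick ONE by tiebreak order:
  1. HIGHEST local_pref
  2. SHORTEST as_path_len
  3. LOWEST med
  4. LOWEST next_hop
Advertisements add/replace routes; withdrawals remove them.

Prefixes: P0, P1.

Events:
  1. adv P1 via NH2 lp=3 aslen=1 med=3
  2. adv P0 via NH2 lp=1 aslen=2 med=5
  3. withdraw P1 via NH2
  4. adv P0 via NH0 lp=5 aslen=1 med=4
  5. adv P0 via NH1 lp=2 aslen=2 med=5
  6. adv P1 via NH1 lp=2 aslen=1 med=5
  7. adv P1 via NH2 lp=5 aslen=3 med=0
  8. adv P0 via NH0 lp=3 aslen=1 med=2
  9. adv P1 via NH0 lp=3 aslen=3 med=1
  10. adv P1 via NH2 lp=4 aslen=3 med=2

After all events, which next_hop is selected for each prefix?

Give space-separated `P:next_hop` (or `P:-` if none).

Op 1: best P0=- P1=NH2
Op 2: best P0=NH2 P1=NH2
Op 3: best P0=NH2 P1=-
Op 4: best P0=NH0 P1=-
Op 5: best P0=NH0 P1=-
Op 6: best P0=NH0 P1=NH1
Op 7: best P0=NH0 P1=NH2
Op 8: best P0=NH0 P1=NH2
Op 9: best P0=NH0 P1=NH2
Op 10: best P0=NH0 P1=NH2

Answer: P0:NH0 P1:NH2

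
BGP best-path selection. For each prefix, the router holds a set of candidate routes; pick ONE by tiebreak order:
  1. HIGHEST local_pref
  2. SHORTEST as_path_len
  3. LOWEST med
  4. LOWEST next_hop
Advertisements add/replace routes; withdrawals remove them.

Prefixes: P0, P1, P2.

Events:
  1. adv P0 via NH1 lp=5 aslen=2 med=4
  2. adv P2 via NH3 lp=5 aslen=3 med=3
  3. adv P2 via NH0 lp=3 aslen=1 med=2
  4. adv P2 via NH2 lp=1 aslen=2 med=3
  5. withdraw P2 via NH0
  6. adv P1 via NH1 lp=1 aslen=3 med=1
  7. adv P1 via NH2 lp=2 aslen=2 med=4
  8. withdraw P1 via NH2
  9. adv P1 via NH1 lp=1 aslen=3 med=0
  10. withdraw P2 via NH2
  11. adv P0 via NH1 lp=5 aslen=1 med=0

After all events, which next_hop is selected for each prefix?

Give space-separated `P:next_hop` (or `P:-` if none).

Op 1: best P0=NH1 P1=- P2=-
Op 2: best P0=NH1 P1=- P2=NH3
Op 3: best P0=NH1 P1=- P2=NH3
Op 4: best P0=NH1 P1=- P2=NH3
Op 5: best P0=NH1 P1=- P2=NH3
Op 6: best P0=NH1 P1=NH1 P2=NH3
Op 7: best P0=NH1 P1=NH2 P2=NH3
Op 8: best P0=NH1 P1=NH1 P2=NH3
Op 9: best P0=NH1 P1=NH1 P2=NH3
Op 10: best P0=NH1 P1=NH1 P2=NH3
Op 11: best P0=NH1 P1=NH1 P2=NH3

Answer: P0:NH1 P1:NH1 P2:NH3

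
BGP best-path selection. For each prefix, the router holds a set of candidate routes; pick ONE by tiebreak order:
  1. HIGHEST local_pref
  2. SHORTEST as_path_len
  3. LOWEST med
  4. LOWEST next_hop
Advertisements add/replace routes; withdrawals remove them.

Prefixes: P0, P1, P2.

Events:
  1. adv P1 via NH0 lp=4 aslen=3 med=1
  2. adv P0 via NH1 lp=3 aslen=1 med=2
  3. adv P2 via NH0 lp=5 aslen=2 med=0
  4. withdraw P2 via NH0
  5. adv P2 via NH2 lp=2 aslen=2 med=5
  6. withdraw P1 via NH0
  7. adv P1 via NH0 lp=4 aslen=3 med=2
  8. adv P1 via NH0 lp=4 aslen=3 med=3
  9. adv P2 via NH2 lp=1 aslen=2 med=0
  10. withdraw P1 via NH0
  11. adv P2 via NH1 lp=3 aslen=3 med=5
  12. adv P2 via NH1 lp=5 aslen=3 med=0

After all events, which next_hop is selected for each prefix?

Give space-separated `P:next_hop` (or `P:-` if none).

Op 1: best P0=- P1=NH0 P2=-
Op 2: best P0=NH1 P1=NH0 P2=-
Op 3: best P0=NH1 P1=NH0 P2=NH0
Op 4: best P0=NH1 P1=NH0 P2=-
Op 5: best P0=NH1 P1=NH0 P2=NH2
Op 6: best P0=NH1 P1=- P2=NH2
Op 7: best P0=NH1 P1=NH0 P2=NH2
Op 8: best P0=NH1 P1=NH0 P2=NH2
Op 9: best P0=NH1 P1=NH0 P2=NH2
Op 10: best P0=NH1 P1=- P2=NH2
Op 11: best P0=NH1 P1=- P2=NH1
Op 12: best P0=NH1 P1=- P2=NH1

Answer: P0:NH1 P1:- P2:NH1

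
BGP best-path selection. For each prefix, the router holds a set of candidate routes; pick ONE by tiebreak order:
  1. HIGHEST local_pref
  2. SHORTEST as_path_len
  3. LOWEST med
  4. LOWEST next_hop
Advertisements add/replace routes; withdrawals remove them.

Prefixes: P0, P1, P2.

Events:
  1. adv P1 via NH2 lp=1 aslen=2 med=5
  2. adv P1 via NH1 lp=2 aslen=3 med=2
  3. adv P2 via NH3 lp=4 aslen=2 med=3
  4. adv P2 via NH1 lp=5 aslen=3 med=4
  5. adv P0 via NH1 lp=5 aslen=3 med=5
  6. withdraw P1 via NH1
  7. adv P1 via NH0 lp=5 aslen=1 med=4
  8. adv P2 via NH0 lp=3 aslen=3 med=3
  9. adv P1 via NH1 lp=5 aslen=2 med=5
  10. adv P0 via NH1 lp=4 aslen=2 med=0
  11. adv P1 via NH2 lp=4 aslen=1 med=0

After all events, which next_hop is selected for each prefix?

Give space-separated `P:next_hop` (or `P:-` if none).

Op 1: best P0=- P1=NH2 P2=-
Op 2: best P0=- P1=NH1 P2=-
Op 3: best P0=- P1=NH1 P2=NH3
Op 4: best P0=- P1=NH1 P2=NH1
Op 5: best P0=NH1 P1=NH1 P2=NH1
Op 6: best P0=NH1 P1=NH2 P2=NH1
Op 7: best P0=NH1 P1=NH0 P2=NH1
Op 8: best P0=NH1 P1=NH0 P2=NH1
Op 9: best P0=NH1 P1=NH0 P2=NH1
Op 10: best P0=NH1 P1=NH0 P2=NH1
Op 11: best P0=NH1 P1=NH0 P2=NH1

Answer: P0:NH1 P1:NH0 P2:NH1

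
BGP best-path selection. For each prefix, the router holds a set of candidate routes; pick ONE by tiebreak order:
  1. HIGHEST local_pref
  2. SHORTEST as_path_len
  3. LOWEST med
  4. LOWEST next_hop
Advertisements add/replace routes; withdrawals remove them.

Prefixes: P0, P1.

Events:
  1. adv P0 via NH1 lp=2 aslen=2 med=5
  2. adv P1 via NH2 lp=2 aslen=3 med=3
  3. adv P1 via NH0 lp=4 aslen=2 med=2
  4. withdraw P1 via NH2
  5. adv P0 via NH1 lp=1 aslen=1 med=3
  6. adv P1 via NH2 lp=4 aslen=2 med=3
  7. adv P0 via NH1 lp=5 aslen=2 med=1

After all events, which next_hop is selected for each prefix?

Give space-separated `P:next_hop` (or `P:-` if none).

Answer: P0:NH1 P1:NH0

Derivation:
Op 1: best P0=NH1 P1=-
Op 2: best P0=NH1 P1=NH2
Op 3: best P0=NH1 P1=NH0
Op 4: best P0=NH1 P1=NH0
Op 5: best P0=NH1 P1=NH0
Op 6: best P0=NH1 P1=NH0
Op 7: best P0=NH1 P1=NH0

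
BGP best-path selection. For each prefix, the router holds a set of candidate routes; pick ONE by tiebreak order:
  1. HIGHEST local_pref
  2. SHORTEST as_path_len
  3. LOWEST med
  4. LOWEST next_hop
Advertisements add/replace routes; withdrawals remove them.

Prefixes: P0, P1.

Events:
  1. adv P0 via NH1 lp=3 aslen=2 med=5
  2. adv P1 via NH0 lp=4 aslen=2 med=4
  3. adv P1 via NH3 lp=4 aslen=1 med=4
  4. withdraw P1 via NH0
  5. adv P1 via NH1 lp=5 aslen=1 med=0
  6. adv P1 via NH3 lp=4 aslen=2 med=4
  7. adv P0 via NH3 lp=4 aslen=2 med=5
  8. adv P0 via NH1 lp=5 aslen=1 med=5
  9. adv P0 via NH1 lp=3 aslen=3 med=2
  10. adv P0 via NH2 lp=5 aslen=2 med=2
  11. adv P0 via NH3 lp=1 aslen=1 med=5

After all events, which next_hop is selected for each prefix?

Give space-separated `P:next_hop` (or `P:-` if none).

Op 1: best P0=NH1 P1=-
Op 2: best P0=NH1 P1=NH0
Op 3: best P0=NH1 P1=NH3
Op 4: best P0=NH1 P1=NH3
Op 5: best P0=NH1 P1=NH1
Op 6: best P0=NH1 P1=NH1
Op 7: best P0=NH3 P1=NH1
Op 8: best P0=NH1 P1=NH1
Op 9: best P0=NH3 P1=NH1
Op 10: best P0=NH2 P1=NH1
Op 11: best P0=NH2 P1=NH1

Answer: P0:NH2 P1:NH1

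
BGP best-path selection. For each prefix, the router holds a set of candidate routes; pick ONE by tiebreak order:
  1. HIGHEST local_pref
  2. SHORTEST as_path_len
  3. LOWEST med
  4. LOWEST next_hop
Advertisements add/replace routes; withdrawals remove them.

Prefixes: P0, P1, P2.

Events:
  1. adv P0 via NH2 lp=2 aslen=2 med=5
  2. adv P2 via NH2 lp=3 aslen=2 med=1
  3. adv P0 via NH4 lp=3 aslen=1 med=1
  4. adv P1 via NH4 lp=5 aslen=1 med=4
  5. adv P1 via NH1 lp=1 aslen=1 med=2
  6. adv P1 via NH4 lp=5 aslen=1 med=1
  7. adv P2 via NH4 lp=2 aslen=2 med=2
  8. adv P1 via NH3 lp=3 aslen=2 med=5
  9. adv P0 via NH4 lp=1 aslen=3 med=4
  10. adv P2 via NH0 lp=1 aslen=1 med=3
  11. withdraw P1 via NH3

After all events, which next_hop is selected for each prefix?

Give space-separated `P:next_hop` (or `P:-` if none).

Op 1: best P0=NH2 P1=- P2=-
Op 2: best P0=NH2 P1=- P2=NH2
Op 3: best P0=NH4 P1=- P2=NH2
Op 4: best P0=NH4 P1=NH4 P2=NH2
Op 5: best P0=NH4 P1=NH4 P2=NH2
Op 6: best P0=NH4 P1=NH4 P2=NH2
Op 7: best P0=NH4 P1=NH4 P2=NH2
Op 8: best P0=NH4 P1=NH4 P2=NH2
Op 9: best P0=NH2 P1=NH4 P2=NH2
Op 10: best P0=NH2 P1=NH4 P2=NH2
Op 11: best P0=NH2 P1=NH4 P2=NH2

Answer: P0:NH2 P1:NH4 P2:NH2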